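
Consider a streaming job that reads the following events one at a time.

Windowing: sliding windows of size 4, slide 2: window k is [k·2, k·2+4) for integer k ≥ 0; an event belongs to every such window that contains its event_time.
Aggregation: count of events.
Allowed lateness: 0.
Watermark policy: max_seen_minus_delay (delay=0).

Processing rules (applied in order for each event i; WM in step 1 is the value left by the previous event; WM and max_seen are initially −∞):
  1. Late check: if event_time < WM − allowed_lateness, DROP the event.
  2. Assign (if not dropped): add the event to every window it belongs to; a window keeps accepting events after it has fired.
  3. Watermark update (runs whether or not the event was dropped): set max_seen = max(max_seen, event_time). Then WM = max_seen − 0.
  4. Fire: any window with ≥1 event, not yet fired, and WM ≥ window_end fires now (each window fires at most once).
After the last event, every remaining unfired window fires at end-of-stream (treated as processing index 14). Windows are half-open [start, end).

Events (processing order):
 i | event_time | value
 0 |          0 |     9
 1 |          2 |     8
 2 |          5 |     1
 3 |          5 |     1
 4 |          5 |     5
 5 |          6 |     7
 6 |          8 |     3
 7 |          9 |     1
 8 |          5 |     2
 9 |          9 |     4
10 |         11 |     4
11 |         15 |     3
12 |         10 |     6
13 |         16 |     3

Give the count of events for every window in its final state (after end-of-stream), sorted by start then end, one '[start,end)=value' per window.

i=0 t=0 v=9: → [0,4); WM=0
i=1 t=2 v=8: → [2,6),[0,4); WM=2
i=2 t=5 v=1: → [4,8),[2,6); WM=5; [0,4) fires=2
i=3 t=5 v=1: → [4,8),[2,6); WM=5
i=4 t=5 v=5: → [4,8),[2,6); WM=5
i=5 t=6 v=7: → [6,10),[4,8); WM=6; [2,6) fires=4
i=6 t=8 v=3: → [8,12),[6,10); WM=8; [4,8) fires=4
i=7 t=9 v=1: → [8,12),[6,10); WM=9
i=8 t=5 v=2: DROP (t<9-0); WM=9
i=9 t=9 v=4: → [8,12),[6,10); WM=9
i=10 t=11 v=4: → [10,14),[8,12); WM=11; [6,10) fires=4
i=11 t=15 v=3: → [14,18),[12,16); WM=15; [8,12) fires=4 [10,14) fires=1
i=12 t=10 v=6: DROP (t<15-0); WM=15
i=13 t=16 v=3: → [16,20),[14,18); WM=16; [12,16) fires=1

[0,4)=2 [2,6)=4 [4,8)=4 [6,10)=4 [8,12)=4 [10,14)=1 [12,16)=1 [14,18)=2 [16,20)=1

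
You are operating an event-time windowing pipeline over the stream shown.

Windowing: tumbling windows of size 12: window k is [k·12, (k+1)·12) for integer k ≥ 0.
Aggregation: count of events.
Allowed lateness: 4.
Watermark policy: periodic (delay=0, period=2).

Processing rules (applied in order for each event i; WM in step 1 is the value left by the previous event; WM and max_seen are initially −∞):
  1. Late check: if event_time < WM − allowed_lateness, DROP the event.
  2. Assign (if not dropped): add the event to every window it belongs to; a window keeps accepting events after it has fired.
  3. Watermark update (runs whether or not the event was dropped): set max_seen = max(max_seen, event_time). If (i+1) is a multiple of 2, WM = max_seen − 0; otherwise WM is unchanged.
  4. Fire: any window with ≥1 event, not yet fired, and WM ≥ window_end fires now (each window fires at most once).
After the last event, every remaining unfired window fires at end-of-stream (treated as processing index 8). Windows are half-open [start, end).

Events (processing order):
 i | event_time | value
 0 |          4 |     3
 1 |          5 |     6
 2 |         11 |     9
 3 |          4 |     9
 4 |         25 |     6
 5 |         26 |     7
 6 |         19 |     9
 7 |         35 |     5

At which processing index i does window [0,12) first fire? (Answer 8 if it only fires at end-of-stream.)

i=0 t=4 v=3: → [0,12); WM=−∞
i=1 t=5 v=6: → [0,12); WM=5
i=2 t=11 v=9: → [0,12); WM=5
i=3 t=4 v=9: → [0,12); WM=11
i=4 t=25 v=6: → [24,36); WM=11
i=5 t=26 v=7: → [24,36); WM=26; [0,12) fires=4
i=6 t=19 v=9: DROP (t<26-4); WM=26
i=7 t=35 v=5: → [24,36); WM=35

5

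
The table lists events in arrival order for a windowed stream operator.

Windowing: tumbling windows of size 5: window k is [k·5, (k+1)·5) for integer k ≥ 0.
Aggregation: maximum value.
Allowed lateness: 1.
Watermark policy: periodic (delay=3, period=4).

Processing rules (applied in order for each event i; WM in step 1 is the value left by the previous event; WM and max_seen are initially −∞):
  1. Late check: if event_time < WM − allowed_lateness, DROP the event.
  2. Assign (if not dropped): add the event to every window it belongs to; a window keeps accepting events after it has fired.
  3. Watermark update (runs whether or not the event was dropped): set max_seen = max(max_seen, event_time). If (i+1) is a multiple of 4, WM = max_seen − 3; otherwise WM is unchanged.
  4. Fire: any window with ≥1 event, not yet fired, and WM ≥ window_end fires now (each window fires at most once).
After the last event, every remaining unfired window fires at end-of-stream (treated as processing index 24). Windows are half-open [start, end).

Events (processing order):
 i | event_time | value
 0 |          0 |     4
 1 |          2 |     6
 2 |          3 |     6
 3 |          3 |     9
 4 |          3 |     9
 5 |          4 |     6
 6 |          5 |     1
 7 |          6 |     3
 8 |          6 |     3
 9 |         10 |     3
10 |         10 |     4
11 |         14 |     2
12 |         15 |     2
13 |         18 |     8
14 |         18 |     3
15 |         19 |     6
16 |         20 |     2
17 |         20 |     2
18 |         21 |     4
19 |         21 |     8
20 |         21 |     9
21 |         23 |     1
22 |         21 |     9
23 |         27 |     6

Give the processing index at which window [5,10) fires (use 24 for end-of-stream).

11

i=0 t=0 v=4: → [0,5); WM=−∞
i=1 t=2 v=6: → [0,5); WM=−∞
i=2 t=3 v=6: → [0,5); WM=−∞
i=3 t=3 v=9: → [0,5); WM=0
i=4 t=3 v=9: → [0,5); WM=0
i=5 t=4 v=6: → [0,5); WM=0
i=6 t=5 v=1: → [5,10); WM=0
i=7 t=6 v=3: → [5,10); WM=3
i=8 t=6 v=3: → [5,10); WM=3
i=9 t=10 v=3: → [10,15); WM=3
i=10 t=10 v=4: → [10,15); WM=3
i=11 t=14 v=2: → [10,15); WM=11; [0,5) fires=9 [5,10) fires=3
i=12 t=15 v=2: → [15,20); WM=11
i=13 t=18 v=8: → [15,20); WM=11
i=14 t=18 v=3: → [15,20); WM=11
i=15 t=19 v=6: → [15,20); WM=16; [10,15) fires=4
i=16 t=20 v=2: → [20,25); WM=16
i=17 t=20 v=2: → [20,25); WM=16
i=18 t=21 v=4: → [20,25); WM=16
i=19 t=21 v=8: → [20,25); WM=18
i=20 t=21 v=9: → [20,25); WM=18
i=21 t=23 v=1: → [20,25); WM=18
i=22 t=21 v=9: → [20,25); WM=18
i=23 t=27 v=6: → [25,30); WM=24; [15,20) fires=8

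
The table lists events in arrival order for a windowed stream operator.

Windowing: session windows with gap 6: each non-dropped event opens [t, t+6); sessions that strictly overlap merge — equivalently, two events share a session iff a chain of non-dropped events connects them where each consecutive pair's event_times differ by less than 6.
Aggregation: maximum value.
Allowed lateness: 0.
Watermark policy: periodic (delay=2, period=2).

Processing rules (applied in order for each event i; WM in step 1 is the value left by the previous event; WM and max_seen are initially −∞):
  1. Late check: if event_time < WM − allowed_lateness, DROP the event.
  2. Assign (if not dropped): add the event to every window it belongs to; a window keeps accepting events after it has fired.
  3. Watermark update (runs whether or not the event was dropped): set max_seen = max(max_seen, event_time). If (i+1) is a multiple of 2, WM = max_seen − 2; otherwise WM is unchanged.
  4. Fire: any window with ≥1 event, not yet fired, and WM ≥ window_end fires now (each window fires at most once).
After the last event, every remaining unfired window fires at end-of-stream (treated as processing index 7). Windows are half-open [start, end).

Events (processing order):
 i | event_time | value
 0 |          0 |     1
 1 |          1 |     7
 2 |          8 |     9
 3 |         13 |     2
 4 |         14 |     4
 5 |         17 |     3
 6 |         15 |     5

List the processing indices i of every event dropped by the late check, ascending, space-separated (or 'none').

i=0 t=0 v=1: → [0,6); WM=−∞
i=1 t=1 v=7: → [0,7); WM=-1
i=2 t=8 v=9: → [8,14); WM=-1
i=3 t=13 v=2: → [8,19); WM=11
i=4 t=14 v=4: → [8,20); WM=11
i=5 t=17 v=3: → [8,23); WM=15
i=6 t=15 v=5: → [8,23); WM=15

none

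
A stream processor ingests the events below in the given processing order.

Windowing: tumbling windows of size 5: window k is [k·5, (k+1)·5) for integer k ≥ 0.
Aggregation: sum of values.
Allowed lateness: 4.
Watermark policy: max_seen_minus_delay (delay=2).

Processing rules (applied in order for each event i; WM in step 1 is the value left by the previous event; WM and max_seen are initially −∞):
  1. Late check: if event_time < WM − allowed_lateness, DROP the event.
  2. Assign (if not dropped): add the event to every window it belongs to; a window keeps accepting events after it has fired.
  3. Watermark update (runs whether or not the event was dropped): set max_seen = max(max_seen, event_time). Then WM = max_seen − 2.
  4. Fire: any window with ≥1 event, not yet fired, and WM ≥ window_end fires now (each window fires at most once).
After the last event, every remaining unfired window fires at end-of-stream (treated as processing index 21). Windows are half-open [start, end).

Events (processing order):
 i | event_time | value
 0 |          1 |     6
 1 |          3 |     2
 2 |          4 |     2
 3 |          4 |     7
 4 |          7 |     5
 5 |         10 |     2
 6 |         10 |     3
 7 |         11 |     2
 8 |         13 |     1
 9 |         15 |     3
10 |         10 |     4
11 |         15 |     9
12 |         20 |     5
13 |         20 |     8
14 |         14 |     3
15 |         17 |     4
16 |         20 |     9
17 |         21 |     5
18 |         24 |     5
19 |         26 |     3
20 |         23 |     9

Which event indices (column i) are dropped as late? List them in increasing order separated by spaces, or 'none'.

i=0 t=1 v=6: → [0,5); WM=-1
i=1 t=3 v=2: → [0,5); WM=1
i=2 t=4 v=2: → [0,5); WM=2
i=3 t=4 v=7: → [0,5); WM=2
i=4 t=7 v=5: → [5,10); WM=5; [0,5) fires=17
i=5 t=10 v=2: → [10,15); WM=8
i=6 t=10 v=3: → [10,15); WM=8
i=7 t=11 v=2: → [10,15); WM=9
i=8 t=13 v=1: → [10,15); WM=11; [5,10) fires=5
i=9 t=15 v=3: → [15,20); WM=13
i=10 t=10 v=4: → [10,15); WM=13
i=11 t=15 v=9: → [15,20); WM=13
i=12 t=20 v=5: → [20,25); WM=18; [10,15) fires=12
i=13 t=20 v=8: → [20,25); WM=18
i=14 t=14 v=3: → [10,15); WM=18
i=15 t=17 v=4: → [15,20); WM=18
i=16 t=20 v=9: → [20,25); WM=18
i=17 t=21 v=5: → [20,25); WM=19
i=18 t=24 v=5: → [20,25); WM=22; [15,20) fires=16
i=19 t=26 v=3: → [25,30); WM=24
i=20 t=23 v=9: → [20,25); WM=24

none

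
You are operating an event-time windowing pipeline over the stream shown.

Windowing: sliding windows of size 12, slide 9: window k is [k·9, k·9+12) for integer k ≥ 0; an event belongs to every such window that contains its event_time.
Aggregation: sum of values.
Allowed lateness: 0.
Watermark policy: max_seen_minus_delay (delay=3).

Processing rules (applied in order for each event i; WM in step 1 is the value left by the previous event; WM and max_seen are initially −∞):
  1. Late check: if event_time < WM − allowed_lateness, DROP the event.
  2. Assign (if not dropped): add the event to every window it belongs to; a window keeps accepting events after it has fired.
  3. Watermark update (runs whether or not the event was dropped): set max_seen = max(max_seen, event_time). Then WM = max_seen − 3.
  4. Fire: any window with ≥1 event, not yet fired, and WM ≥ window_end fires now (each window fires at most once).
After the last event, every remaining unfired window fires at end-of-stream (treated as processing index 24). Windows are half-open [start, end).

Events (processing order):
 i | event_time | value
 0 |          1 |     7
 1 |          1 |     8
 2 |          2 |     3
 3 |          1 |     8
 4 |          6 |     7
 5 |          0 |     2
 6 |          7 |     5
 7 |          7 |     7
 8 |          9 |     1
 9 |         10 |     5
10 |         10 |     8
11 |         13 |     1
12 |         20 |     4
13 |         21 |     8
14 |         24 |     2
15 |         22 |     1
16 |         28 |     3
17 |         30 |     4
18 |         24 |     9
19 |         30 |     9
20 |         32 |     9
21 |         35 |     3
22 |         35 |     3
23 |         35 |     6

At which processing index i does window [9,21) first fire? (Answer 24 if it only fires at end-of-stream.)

i=0 t=1 v=7: → [0,12); WM=-2
i=1 t=1 v=8: → [0,12); WM=-2
i=2 t=2 v=3: → [0,12); WM=-1
i=3 t=1 v=8: → [0,12); WM=-1
i=4 t=6 v=7: → [0,12); WM=3
i=5 t=0 v=2: DROP (t<3-0); WM=3
i=6 t=7 v=5: → [0,12); WM=4
i=7 t=7 v=7: → [0,12); WM=4
i=8 t=9 v=1: → [9,21),[0,12); WM=6
i=9 t=10 v=5: → [9,21),[0,12); WM=7
i=10 t=10 v=8: → [9,21),[0,12); WM=7
i=11 t=13 v=1: → [9,21); WM=10
i=12 t=20 v=4: → [18,30),[9,21); WM=17; [0,12) fires=59
i=13 t=21 v=8: → [18,30); WM=18
i=14 t=24 v=2: → [18,30); WM=21; [9,21) fires=19
i=15 t=22 v=1: → [18,30); WM=21
i=16 t=28 v=3: → [27,39),[18,30); WM=25
i=17 t=30 v=4: → [27,39); WM=27
i=18 t=24 v=9: DROP (t<27-0); WM=27
i=19 t=30 v=9: → [27,39); WM=27
i=20 t=32 v=9: → [27,39); WM=29
i=21 t=35 v=3: → [27,39); WM=32; [18,30) fires=18
i=22 t=35 v=3: → [27,39); WM=32
i=23 t=35 v=6: → [27,39); WM=32

14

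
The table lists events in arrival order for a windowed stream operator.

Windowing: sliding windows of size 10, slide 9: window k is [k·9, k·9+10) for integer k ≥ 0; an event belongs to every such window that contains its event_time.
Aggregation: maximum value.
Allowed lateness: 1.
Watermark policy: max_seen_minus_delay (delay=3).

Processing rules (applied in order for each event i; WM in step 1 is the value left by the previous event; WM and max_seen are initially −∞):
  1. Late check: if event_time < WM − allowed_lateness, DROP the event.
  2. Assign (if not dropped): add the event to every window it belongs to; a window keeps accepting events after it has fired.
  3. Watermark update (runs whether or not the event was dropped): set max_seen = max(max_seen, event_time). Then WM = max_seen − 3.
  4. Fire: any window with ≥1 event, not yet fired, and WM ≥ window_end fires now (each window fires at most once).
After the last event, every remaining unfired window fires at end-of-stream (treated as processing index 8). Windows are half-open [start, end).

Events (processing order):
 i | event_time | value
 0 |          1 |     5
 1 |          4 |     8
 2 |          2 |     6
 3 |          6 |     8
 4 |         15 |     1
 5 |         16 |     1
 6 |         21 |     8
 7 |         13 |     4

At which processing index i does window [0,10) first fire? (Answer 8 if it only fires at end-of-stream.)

i=0 t=1 v=5: → [0,10); WM=-2
i=1 t=4 v=8: → [0,10); WM=1
i=2 t=2 v=6: → [0,10); WM=1
i=3 t=6 v=8: → [0,10); WM=3
i=4 t=15 v=1: → [9,19); WM=12; [0,10) fires=8
i=5 t=16 v=1: → [9,19); WM=13
i=6 t=21 v=8: → [18,28); WM=18
i=7 t=13 v=4: DROP (t<18-1); WM=18

4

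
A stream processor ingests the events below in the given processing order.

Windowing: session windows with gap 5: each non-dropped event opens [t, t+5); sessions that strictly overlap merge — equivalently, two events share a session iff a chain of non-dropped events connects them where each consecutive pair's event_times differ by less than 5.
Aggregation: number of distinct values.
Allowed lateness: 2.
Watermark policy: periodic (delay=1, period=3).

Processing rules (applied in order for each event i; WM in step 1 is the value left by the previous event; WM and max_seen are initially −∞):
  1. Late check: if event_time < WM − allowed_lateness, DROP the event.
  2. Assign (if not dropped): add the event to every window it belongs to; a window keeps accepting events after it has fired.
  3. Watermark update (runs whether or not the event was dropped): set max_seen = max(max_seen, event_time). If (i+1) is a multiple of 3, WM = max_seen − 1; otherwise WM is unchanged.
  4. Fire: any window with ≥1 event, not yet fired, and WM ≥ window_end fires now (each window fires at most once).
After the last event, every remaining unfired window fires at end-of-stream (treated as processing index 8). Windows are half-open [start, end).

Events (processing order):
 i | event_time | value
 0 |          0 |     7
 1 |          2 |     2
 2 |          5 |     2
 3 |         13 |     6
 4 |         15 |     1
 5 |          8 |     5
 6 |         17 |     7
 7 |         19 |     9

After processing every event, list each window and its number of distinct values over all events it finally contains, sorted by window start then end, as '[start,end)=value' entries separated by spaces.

[0,13)=3 [13,24)=4

i=0 t=0 v=7: → [0,5); WM=−∞
i=1 t=2 v=2: → [0,7); WM=−∞
i=2 t=5 v=2: → [0,10); WM=4
i=3 t=13 v=6: → [13,18); WM=4
i=4 t=15 v=1: → [13,20); WM=4
i=5 t=8 v=5: → [0,13); WM=14
i=6 t=17 v=7: → [13,22); WM=14
i=7 t=19 v=9: → [13,24); WM=14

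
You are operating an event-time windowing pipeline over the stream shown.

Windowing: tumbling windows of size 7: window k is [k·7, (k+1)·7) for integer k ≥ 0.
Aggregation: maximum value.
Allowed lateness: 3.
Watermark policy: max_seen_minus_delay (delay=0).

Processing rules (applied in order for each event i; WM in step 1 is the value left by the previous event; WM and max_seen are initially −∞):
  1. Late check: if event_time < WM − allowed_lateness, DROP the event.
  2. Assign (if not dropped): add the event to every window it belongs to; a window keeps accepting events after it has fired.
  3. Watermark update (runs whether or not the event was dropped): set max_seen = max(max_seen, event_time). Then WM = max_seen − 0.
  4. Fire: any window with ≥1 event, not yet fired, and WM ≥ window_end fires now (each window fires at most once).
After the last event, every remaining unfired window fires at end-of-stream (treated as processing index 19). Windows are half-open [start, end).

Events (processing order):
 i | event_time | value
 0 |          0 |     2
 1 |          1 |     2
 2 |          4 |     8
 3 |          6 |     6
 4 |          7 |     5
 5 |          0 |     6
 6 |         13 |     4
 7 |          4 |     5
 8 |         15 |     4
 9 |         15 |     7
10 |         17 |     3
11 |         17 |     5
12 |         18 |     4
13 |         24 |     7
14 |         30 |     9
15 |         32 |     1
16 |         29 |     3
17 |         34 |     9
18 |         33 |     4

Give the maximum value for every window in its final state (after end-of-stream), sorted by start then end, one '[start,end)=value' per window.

[0,7)=8 [7,14)=5 [14,21)=7 [21,28)=7 [28,35)=9

i=0 t=0 v=2: → [0,7); WM=0
i=1 t=1 v=2: → [0,7); WM=1
i=2 t=4 v=8: → [0,7); WM=4
i=3 t=6 v=6: → [0,7); WM=6
i=4 t=7 v=5: → [7,14); WM=7; [0,7) fires=8
i=5 t=0 v=6: DROP (t<7-3); WM=7
i=6 t=13 v=4: → [7,14); WM=13
i=7 t=4 v=5: DROP (t<13-3); WM=13
i=8 t=15 v=4: → [14,21); WM=15; [7,14) fires=5
i=9 t=15 v=7: → [14,21); WM=15
i=10 t=17 v=3: → [14,21); WM=17
i=11 t=17 v=5: → [14,21); WM=17
i=12 t=18 v=4: → [14,21); WM=18
i=13 t=24 v=7: → [21,28); WM=24; [14,21) fires=7
i=14 t=30 v=9: → [28,35); WM=30; [21,28) fires=7
i=15 t=32 v=1: → [28,35); WM=32
i=16 t=29 v=3: → [28,35); WM=32
i=17 t=34 v=9: → [28,35); WM=34
i=18 t=33 v=4: → [28,35); WM=34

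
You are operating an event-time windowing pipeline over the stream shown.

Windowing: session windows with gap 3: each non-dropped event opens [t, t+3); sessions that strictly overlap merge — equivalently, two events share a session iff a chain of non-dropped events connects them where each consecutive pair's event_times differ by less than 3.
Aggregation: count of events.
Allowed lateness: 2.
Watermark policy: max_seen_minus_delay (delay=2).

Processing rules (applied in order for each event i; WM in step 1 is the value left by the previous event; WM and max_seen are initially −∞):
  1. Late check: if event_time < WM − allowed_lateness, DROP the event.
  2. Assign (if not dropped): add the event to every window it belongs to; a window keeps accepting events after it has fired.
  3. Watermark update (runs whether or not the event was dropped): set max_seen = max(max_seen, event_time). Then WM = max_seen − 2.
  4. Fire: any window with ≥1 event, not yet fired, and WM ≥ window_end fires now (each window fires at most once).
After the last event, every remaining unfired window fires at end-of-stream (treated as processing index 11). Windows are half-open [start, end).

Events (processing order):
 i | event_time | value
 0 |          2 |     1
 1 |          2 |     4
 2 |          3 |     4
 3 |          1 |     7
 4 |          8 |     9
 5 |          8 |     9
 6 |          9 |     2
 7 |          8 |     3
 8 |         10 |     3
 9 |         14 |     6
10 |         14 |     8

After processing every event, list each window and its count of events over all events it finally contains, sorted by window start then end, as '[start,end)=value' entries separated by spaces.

i=0 t=2 v=1: → [2,5); WM=0
i=1 t=2 v=4: → [2,5); WM=0
i=2 t=3 v=4: → [2,6); WM=1
i=3 t=1 v=7: → [1,6); WM=1
i=4 t=8 v=9: → [8,11); WM=6
i=5 t=8 v=9: → [8,11); WM=6
i=6 t=9 v=2: → [8,12); WM=7
i=7 t=8 v=3: → [8,12); WM=7
i=8 t=10 v=3: → [8,13); WM=8
i=9 t=14 v=6: → [14,17); WM=12
i=10 t=14 v=8: → [14,17); WM=12

[1,6)=4 [8,13)=5 [14,17)=2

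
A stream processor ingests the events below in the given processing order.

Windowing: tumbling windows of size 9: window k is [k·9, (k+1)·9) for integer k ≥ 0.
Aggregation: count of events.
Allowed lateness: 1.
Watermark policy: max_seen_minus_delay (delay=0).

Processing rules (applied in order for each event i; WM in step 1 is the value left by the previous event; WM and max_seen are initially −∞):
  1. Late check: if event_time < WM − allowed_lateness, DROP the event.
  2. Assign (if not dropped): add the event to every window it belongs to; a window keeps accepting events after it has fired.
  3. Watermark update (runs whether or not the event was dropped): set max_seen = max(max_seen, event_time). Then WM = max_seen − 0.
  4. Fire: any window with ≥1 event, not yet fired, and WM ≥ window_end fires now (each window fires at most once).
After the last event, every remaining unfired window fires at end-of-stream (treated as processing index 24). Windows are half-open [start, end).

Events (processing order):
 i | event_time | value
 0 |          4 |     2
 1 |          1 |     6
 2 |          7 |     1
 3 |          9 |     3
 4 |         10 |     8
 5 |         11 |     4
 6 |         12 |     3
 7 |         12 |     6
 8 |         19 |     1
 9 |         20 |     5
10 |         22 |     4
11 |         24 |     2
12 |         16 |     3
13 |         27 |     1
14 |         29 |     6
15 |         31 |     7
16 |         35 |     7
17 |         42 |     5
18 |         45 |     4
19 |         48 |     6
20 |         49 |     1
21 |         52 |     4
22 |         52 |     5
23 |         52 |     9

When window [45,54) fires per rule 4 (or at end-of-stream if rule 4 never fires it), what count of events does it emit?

i=0 t=4 v=2: → [0,9); WM=4
i=1 t=1 v=6: DROP (t<4-1); WM=4
i=2 t=7 v=1: → [0,9); WM=7
i=3 t=9 v=3: → [9,18); WM=9; [0,9) fires=2
i=4 t=10 v=8: → [9,18); WM=10
i=5 t=11 v=4: → [9,18); WM=11
i=6 t=12 v=3: → [9,18); WM=12
i=7 t=12 v=6: → [9,18); WM=12
i=8 t=19 v=1: → [18,27); WM=19; [9,18) fires=5
i=9 t=20 v=5: → [18,27); WM=20
i=10 t=22 v=4: → [18,27); WM=22
i=11 t=24 v=2: → [18,27); WM=24
i=12 t=16 v=3: DROP (t<24-1); WM=24
i=13 t=27 v=1: → [27,36); WM=27; [18,27) fires=4
i=14 t=29 v=6: → [27,36); WM=29
i=15 t=31 v=7: → [27,36); WM=31
i=16 t=35 v=7: → [27,36); WM=35
i=17 t=42 v=5: → [36,45); WM=42; [27,36) fires=4
i=18 t=45 v=4: → [45,54); WM=45; [36,45) fires=1
i=19 t=48 v=6: → [45,54); WM=48
i=20 t=49 v=1: → [45,54); WM=49
i=21 t=52 v=4: → [45,54); WM=52
i=22 t=52 v=5: → [45,54); WM=52
i=23 t=52 v=9: → [45,54); WM=52

6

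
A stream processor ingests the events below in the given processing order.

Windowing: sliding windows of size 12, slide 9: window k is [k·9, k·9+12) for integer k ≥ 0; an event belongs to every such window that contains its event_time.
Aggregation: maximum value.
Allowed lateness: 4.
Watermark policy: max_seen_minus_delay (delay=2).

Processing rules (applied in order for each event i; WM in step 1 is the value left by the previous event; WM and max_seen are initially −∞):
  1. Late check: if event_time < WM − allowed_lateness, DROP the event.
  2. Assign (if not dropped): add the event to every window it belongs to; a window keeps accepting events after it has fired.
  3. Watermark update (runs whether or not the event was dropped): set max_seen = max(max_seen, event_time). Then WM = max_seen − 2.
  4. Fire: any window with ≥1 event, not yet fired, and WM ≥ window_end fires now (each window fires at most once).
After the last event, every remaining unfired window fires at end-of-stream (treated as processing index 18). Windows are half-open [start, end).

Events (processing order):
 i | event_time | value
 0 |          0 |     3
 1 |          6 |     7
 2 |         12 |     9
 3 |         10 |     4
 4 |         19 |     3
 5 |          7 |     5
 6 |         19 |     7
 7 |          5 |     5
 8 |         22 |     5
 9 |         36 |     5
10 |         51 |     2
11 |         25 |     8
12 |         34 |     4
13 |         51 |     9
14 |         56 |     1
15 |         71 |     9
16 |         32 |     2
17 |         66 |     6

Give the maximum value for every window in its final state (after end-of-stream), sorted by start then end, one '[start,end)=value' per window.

i=0 t=0 v=3: → [0,12); WM=-2
i=1 t=6 v=7: → [0,12); WM=4
i=2 t=12 v=9: → [9,21); WM=10
i=3 t=10 v=4: → [9,21),[0,12); WM=10
i=4 t=19 v=3: → [18,30),[9,21); WM=17; [0,12) fires=7
i=5 t=7 v=5: DROP (t<17-4); WM=17
i=6 t=19 v=7: → [18,30),[9,21); WM=17
i=7 t=5 v=5: DROP (t<17-4); WM=17
i=8 t=22 v=5: → [18,30); WM=20
i=9 t=36 v=5: → [36,48),[27,39); WM=34; [9,21) fires=9 [18,30) fires=7
i=10 t=51 v=2: → [45,57); WM=49; [27,39) fires=5 [36,48) fires=5
i=11 t=25 v=8: DROP (t<49-4); WM=49
i=12 t=34 v=4: DROP (t<49-4); WM=49
i=13 t=51 v=9: → [45,57); WM=49
i=14 t=56 v=1: → [54,66),[45,57); WM=54
i=15 t=71 v=9: → [63,75); WM=69; [45,57) fires=9 [54,66) fires=1
i=16 t=32 v=2: DROP (t<69-4); WM=69
i=17 t=66 v=6: → [63,75); WM=69

[0,12)=7 [9,21)=9 [18,30)=7 [27,39)=5 [36,48)=5 [45,57)=9 [54,66)=1 [63,75)=9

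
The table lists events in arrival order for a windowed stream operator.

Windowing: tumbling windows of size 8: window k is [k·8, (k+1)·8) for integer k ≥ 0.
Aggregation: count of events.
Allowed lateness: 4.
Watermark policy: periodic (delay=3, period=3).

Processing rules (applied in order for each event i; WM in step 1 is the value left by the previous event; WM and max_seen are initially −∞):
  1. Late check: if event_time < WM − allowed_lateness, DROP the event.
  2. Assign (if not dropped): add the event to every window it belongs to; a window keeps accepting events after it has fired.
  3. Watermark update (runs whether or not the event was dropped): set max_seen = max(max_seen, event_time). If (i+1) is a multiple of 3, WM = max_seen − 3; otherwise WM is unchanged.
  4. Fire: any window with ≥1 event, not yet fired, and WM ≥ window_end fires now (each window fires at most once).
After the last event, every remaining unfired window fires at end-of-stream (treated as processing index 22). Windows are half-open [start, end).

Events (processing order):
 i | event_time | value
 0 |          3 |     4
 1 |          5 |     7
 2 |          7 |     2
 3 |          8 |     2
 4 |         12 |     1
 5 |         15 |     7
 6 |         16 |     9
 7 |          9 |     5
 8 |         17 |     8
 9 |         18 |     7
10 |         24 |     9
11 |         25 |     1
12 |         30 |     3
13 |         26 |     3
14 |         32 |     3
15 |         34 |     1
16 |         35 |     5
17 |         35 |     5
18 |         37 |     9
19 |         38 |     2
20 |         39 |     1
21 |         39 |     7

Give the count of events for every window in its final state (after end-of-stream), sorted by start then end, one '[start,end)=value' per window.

i=0 t=3 v=4: → [0,8); WM=−∞
i=1 t=5 v=7: → [0,8); WM=−∞
i=2 t=7 v=2: → [0,8); WM=4
i=3 t=8 v=2: → [8,16); WM=4
i=4 t=12 v=1: → [8,16); WM=4
i=5 t=15 v=7: → [8,16); WM=12; [0,8) fires=3
i=6 t=16 v=9: → [16,24); WM=12
i=7 t=9 v=5: → [8,16); WM=12
i=8 t=17 v=8: → [16,24); WM=14
i=9 t=18 v=7: → [16,24); WM=14
i=10 t=24 v=9: → [24,32); WM=14
i=11 t=25 v=1: → [24,32); WM=22; [8,16) fires=4
i=12 t=30 v=3: → [24,32); WM=22
i=13 t=26 v=3: → [24,32); WM=22
i=14 t=32 v=3: → [32,40); WM=29; [16,24) fires=3
i=15 t=34 v=1: → [32,40); WM=29
i=16 t=35 v=5: → [32,40); WM=29
i=17 t=35 v=5: → [32,40); WM=32; [24,32) fires=4
i=18 t=37 v=9: → [32,40); WM=32
i=19 t=38 v=2: → [32,40); WM=32
i=20 t=39 v=1: → [32,40); WM=36
i=21 t=39 v=7: → [32,40); WM=36

[0,8)=3 [8,16)=4 [16,24)=3 [24,32)=4 [32,40)=8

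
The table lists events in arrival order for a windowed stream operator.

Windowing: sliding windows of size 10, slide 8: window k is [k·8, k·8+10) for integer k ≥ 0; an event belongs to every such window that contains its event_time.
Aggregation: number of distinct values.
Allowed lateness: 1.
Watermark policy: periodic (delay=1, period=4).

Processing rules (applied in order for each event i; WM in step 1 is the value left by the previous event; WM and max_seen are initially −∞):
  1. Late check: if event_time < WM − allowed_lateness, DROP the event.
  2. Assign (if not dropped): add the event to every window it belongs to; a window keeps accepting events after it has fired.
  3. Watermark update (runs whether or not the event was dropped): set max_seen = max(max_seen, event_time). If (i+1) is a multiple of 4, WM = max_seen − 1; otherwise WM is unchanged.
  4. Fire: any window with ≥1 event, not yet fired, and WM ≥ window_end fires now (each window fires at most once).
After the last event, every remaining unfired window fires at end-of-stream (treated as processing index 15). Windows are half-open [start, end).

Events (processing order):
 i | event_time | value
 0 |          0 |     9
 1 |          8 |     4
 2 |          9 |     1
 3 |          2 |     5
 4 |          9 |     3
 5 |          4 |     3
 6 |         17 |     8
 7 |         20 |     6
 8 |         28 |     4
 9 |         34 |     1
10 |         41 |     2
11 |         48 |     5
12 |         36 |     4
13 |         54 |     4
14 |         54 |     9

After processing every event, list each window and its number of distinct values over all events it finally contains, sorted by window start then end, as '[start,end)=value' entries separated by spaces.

[0,10)=5 [8,18)=4 [16,26)=2 [24,34)=1 [32,42)=2 [40,50)=2 [48,58)=3

i=0 t=0 v=9: → [0,10); WM=−∞
i=1 t=8 v=4: → [8,18),[0,10); WM=−∞
i=2 t=9 v=1: → [8,18),[0,10); WM=−∞
i=3 t=2 v=5: → [0,10); WM=8
i=4 t=9 v=3: → [8,18),[0,10); WM=8
i=5 t=4 v=3: DROP (t<8-1); WM=8
i=6 t=17 v=8: → [16,26),[8,18); WM=8
i=7 t=20 v=6: → [16,26); WM=19; [0,10) fires=5 [8,18) fires=4
i=8 t=28 v=4: → [24,34); WM=19
i=9 t=34 v=1: → [32,42); WM=19
i=10 t=41 v=2: → [40,50),[32,42); WM=19
i=11 t=48 v=5: → [48,58),[40,50); WM=47; [16,26) fires=2 [24,34) fires=1 [32,42) fires=2
i=12 t=36 v=4: DROP (t<47-1); WM=47
i=13 t=54 v=4: → [48,58); WM=47
i=14 t=54 v=9: → [48,58); WM=47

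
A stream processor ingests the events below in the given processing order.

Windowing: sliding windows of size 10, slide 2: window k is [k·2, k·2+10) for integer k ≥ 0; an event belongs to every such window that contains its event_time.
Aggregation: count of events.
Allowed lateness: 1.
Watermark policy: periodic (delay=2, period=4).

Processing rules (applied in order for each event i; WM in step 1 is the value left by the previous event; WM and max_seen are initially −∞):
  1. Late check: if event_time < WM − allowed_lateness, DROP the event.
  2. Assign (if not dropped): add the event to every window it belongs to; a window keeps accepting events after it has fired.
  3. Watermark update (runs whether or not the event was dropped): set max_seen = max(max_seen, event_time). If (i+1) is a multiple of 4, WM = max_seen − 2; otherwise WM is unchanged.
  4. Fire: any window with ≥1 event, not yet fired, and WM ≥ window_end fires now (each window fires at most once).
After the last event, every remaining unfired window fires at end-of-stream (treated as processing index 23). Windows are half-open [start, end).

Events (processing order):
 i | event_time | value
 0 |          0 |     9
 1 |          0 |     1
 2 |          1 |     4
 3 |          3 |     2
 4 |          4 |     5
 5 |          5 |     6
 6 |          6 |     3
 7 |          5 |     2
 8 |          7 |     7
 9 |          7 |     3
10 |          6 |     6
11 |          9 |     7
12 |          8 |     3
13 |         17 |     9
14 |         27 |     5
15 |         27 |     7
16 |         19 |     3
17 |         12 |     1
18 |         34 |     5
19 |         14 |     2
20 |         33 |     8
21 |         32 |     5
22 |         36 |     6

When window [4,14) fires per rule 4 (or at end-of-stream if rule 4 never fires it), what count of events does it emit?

9

i=0 t=0 v=9: → [0,10); WM=−∞
i=1 t=0 v=1: → [0,10); WM=−∞
i=2 t=1 v=4: → [0,10); WM=−∞
i=3 t=3 v=2: → [2,12),[0,10); WM=1
i=4 t=4 v=5: → [4,14),[2,12),[0,10); WM=1
i=5 t=5 v=6: → [4,14),[2,12),[0,10); WM=1
i=6 t=6 v=3: → [6,16),[4,14),[2,12),[0,10); WM=1
i=7 t=5 v=2: → [4,14),[2,12),[0,10); WM=4
i=8 t=7 v=7: → [6,16),[4,14),[2,12),[0,10); WM=4
i=9 t=7 v=3: → [6,16),[4,14),[2,12),[0,10); WM=4
i=10 t=6 v=6: → [6,16),[4,14),[2,12),[0,10); WM=4
i=11 t=9 v=7: → [8,18),[6,16),[4,14),[2,12),[0,10); WM=7
i=12 t=8 v=3: → [8,18),[6,16),[4,14),[2,12),[0,10); WM=7
i=13 t=17 v=9: → [16,26),[14,24),[12,22),[10,20),[8,18); WM=7
i=14 t=27 v=5: → [26,36),[24,34),[22,32),[20,30),[18,28); WM=7
i=15 t=27 v=7: → [26,36),[24,34),[22,32),[20,30),[18,28); WM=25; [0,10) fires=13 [2,12) fires=10 [4,14) fires=9 [6,16) fires=6 [8,18) fires=3 [10,20) fires=1 [12,22) fires=1 [14,24) fires=1
i=16 t=19 v=3: DROP (t<25-1); WM=25
i=17 t=12 v=1: DROP (t<25-1); WM=25
i=18 t=34 v=5: → [34,44),[32,42),[30,40),[28,38),[26,36); WM=25
i=19 t=14 v=2: DROP (t<25-1); WM=32; [16,26) fires=1 [18,28) fires=2 [20,30) fires=2 [22,32) fires=2
i=20 t=33 v=8: → [32,42),[30,40),[28,38),[26,36),[24,34); WM=32
i=21 t=32 v=5: → [32,42),[30,40),[28,38),[26,36),[24,34); WM=32
i=22 t=36 v=6: → [36,46),[34,44),[32,42),[30,40),[28,38); WM=32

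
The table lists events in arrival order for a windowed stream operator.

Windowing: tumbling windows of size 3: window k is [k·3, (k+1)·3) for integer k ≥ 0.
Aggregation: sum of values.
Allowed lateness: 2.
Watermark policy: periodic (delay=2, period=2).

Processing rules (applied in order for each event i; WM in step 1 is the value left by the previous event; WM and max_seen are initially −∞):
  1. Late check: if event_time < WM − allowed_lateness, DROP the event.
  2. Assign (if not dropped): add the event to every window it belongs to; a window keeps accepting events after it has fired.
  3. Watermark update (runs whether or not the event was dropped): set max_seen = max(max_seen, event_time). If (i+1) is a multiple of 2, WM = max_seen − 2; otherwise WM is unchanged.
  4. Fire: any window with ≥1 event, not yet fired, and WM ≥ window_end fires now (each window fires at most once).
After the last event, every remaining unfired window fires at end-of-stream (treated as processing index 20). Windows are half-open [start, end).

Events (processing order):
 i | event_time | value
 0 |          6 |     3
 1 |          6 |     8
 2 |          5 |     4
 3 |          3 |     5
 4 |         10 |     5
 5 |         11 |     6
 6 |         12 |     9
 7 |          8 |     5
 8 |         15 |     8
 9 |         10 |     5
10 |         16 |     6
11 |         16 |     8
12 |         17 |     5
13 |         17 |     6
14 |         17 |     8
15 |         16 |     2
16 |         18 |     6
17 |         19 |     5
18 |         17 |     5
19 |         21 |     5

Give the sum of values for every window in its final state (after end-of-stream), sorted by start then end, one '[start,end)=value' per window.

[3,6)=9 [6,9)=16 [9,12)=16 [12,15)=9 [15,18)=48 [18,21)=11 [21,24)=5

i=0 t=6 v=3: → [6,9); WM=−∞
i=1 t=6 v=8: → [6,9); WM=4
i=2 t=5 v=4: → [3,6); WM=4
i=3 t=3 v=5: → [3,6); WM=4
i=4 t=10 v=5: → [9,12); WM=4
i=5 t=11 v=6: → [9,12); WM=9; [3,6) fires=9 [6,9) fires=11
i=6 t=12 v=9: → [12,15); WM=9
i=7 t=8 v=5: → [6,9); WM=10
i=8 t=15 v=8: → [15,18); WM=10
i=9 t=10 v=5: → [9,12); WM=13; [9,12) fires=16
i=10 t=16 v=6: → [15,18); WM=13
i=11 t=16 v=8: → [15,18); WM=14
i=12 t=17 v=5: → [15,18); WM=14
i=13 t=17 v=6: → [15,18); WM=15; [12,15) fires=9
i=14 t=17 v=8: → [15,18); WM=15
i=15 t=16 v=2: → [15,18); WM=15
i=16 t=18 v=6: → [18,21); WM=15
i=17 t=19 v=5: → [18,21); WM=17
i=18 t=17 v=5: → [15,18); WM=17
i=19 t=21 v=5: → [21,24); WM=19; [15,18) fires=48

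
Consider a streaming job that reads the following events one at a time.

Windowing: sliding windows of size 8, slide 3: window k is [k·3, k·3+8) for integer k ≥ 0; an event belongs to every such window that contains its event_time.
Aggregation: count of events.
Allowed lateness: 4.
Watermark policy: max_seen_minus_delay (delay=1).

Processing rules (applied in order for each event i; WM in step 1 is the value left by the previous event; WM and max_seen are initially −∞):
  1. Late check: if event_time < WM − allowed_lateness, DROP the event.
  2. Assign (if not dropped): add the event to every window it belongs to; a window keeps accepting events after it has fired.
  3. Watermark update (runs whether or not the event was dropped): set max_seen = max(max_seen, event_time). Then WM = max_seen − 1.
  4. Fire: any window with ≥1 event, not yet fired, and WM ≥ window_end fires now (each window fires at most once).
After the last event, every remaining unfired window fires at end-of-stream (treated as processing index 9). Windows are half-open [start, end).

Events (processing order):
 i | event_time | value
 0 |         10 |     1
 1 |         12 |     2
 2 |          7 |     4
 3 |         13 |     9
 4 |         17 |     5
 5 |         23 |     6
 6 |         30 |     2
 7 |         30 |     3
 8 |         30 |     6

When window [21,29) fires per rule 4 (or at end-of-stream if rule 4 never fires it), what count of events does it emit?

i=0 t=10 v=1: → [9,17),[6,14),[3,11); WM=9
i=1 t=12 v=2: → [12,20),[9,17),[6,14); WM=11; [3,11) fires=1
i=2 t=7 v=4: → [6,14),[3,11),[0,8); WM=11; [0,8) fires=1
i=3 t=13 v=9: → [12,20),[9,17),[6,14); WM=12
i=4 t=17 v=5: → [15,23),[12,20); WM=16; [6,14) fires=4
i=5 t=23 v=6: → [21,29),[18,26); WM=22; [9,17) fires=3 [12,20) fires=3
i=6 t=30 v=2: → [30,38),[27,35),[24,32); WM=29; [15,23) fires=1 [18,26) fires=1 [21,29) fires=1
i=7 t=30 v=3: → [30,38),[27,35),[24,32); WM=29
i=8 t=30 v=6: → [30,38),[27,35),[24,32); WM=29

1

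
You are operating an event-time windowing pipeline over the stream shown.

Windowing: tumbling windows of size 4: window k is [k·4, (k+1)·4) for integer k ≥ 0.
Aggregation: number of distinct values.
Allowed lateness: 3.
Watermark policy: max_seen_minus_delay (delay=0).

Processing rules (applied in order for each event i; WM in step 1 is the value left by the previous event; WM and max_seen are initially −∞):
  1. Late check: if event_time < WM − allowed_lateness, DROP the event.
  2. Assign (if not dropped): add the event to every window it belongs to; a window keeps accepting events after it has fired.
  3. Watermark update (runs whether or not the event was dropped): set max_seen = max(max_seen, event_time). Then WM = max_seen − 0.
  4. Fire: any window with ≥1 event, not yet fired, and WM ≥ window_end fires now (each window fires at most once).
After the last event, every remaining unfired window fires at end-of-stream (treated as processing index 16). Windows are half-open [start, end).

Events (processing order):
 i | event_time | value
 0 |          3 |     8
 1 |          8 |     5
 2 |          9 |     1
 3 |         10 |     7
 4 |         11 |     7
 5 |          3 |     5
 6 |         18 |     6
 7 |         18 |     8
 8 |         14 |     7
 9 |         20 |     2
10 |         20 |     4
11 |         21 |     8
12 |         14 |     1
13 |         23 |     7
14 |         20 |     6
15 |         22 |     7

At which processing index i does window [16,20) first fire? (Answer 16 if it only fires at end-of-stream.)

9

i=0 t=3 v=8: → [0,4); WM=3
i=1 t=8 v=5: → [8,12); WM=8; [0,4) fires=1
i=2 t=9 v=1: → [8,12); WM=9
i=3 t=10 v=7: → [8,12); WM=10
i=4 t=11 v=7: → [8,12); WM=11
i=5 t=3 v=5: DROP (t<11-3); WM=11
i=6 t=18 v=6: → [16,20); WM=18; [8,12) fires=3
i=7 t=18 v=8: → [16,20); WM=18
i=8 t=14 v=7: DROP (t<18-3); WM=18
i=9 t=20 v=2: → [20,24); WM=20; [16,20) fires=2
i=10 t=20 v=4: → [20,24); WM=20
i=11 t=21 v=8: → [20,24); WM=21
i=12 t=14 v=1: DROP (t<21-3); WM=21
i=13 t=23 v=7: → [20,24); WM=23
i=14 t=20 v=6: → [20,24); WM=23
i=15 t=22 v=7: → [20,24); WM=23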